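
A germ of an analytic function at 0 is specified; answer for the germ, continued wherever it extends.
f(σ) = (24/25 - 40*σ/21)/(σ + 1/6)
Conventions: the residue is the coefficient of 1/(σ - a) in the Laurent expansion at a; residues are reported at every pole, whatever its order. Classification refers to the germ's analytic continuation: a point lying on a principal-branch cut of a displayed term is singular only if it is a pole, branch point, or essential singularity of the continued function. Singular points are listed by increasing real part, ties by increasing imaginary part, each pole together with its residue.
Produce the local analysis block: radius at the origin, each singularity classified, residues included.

Denominator factor (σ + 1/6): pole of order 1 at -1/6, modulus 1/6.
The radius of convergence is the smallest modulus among the singular points: 1/6.
At the order-1 pole -1/6 set g(σ) = (σ - (-1/6))*f(σ) = 24/25 - 40*σ/21.
Simple pole: residue = g(a) at a = -1/6, which is 2012/1575.

Radius of convergence at 0: 1/6.
At -1/6: a pole of order 1; residue 2012/1575.


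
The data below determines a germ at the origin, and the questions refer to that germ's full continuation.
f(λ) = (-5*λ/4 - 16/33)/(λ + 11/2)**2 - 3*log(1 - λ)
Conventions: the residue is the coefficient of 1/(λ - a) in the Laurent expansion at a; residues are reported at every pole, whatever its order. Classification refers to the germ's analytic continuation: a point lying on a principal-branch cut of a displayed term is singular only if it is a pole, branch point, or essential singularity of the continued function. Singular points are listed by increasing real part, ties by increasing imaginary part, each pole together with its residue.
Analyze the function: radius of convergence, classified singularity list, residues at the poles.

Radius of convergence at 0: 1.
At -11/2: a pole of order 2; residue -5/4.
At 1: a logarithmic branch point.

Denominator factor (λ + 11/2)^2: pole of order 2 at -11/2, modulus 11/2.
Branch term (-3)*log(1 - λ/(1)): its argument vanishes at λ = 1, a logarithmic branch point, modulus 1.
The radius of convergence is the smallest modulus among the singular points: 1.
The branch term is analytic at -11/2 and contributes nothing to the residue; only the rational part matters.
At the order-2 pole -11/2 set g(λ) = (λ - (-11/2))^2*(rational part) = -5*λ/4 - 16/33.
Order-2 pole: residue = g'(a); g'(-11/2) = -5/4, so the residue is -5/4.
List the singular points by increasing real part (a conjugate pair: the negative imaginary part first).


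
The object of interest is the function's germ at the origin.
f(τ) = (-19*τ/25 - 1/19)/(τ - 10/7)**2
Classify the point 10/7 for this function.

The point is a pole of order 2.

The denominator factor τ - 10/7 vanishes at 10/7 and appears to the power 2; the numerator there equals -757/665, nonzero, and no other factor vanishes.
Hence a pole whose order is the multiplicity, 2.


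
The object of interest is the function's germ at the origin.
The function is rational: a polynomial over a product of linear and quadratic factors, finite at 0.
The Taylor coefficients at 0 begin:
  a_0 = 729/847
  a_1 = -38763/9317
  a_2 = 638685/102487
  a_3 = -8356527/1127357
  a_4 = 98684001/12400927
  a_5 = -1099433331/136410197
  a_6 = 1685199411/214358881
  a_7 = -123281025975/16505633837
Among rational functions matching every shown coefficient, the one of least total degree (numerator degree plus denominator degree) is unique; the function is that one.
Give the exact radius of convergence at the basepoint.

No rational of total degree below 3 reproduces all 8 coefficients; solving the [1/2] Pade equations on them gives f(u) = (9/7 - 37*u/9)/(u + 11/9)**2, whose expansion matches every shown term.
Denominator factor (u + 11/9)^2: pole of order 2 at -11/9, modulus 11/9.
The radius of convergence is the smallest modulus among the singular points: 11/9.

The radius of convergence is 11/9.


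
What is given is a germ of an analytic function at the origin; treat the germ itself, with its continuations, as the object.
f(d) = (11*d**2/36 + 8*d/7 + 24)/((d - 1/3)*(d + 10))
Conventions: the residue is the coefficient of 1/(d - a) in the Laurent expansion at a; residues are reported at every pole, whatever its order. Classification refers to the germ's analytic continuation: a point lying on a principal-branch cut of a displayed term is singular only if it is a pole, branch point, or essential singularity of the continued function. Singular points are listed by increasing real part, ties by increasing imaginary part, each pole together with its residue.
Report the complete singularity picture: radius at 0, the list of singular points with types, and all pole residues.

Denominator factor (d - 1/3): pole of order 1 at 1/3, modulus 1/3.
Denominator factor (d + 10): pole of order 1 at -10, modulus 10.
The radius of convergence is the smallest modulus among the singular points: 1/3.
At the order-1 pole -10 set g(d) = (d - (-10))*f(d) = (11*d**2/36 + 8*d/7 + 24)/(d - 1/3).
Simple pole: residue = g(a) at a = -10, which is -2717/651.
At the order-1 pole 1/3 set g(d) = (d - (1/3))*f(d) = (11*d**2/36 + 8*d/7 + 24)/(d + 10).
Simple pole: residue = g(a) at a = 1/3, which is 55373/23436.
List the singular points by increasing real part (a conjugate pair: the negative imaginary part first).

Radius of convergence at 0: 1/3.
At -10: a pole of order 1; residue -2717/651.
At 1/3: a pole of order 1; residue 55373/23436.


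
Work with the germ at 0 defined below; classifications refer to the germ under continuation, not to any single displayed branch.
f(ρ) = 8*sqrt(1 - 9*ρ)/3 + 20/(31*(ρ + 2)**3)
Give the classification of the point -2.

The denominator factor ρ + 2 vanishes at -2 and appears to the power 3; the numerator there equals 20/31, nonzero, and no other factor vanishes.
The branch terms are analytic at this point.
Hence a pole whose order is the multiplicity, 3.

The point is a pole of order 3.


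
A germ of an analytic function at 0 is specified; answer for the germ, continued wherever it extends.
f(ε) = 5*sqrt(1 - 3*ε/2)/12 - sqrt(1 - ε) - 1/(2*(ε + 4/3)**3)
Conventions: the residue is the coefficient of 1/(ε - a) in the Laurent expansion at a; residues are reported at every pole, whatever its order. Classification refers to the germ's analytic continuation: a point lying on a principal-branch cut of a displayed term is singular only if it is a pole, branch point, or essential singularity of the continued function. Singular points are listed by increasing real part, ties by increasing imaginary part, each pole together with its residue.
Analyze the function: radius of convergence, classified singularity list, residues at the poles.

Radius of convergence at 0: 2/3.
At -4/3: a pole of order 3; residue 0.
At 2/3: an algebraic (square-root) branch point.
At 1: an algebraic (square-root) branch point.

Denominator factor (ε + 4/3)^3: pole of order 3 at -4/3, modulus 4/3.
Branch term (5/12)*sqrt(1 - ε/(2/3)): its argument vanishes at ε = 2/3, a square-root branch point, modulus 2/3.
Branch term (-1)*sqrt(1 - ε/(1)): its argument vanishes at ε = 1, a square-root branch point, modulus 1.
The radius of convergence is the smallest modulus among the singular points: 2/3.
The branch terms are analytic at -4/3 and contribute nothing to the residue; only the rational part matters.
At the order-3 pole -4/3 set g(ε) = (ε - (-4/3))^3*(rational part) = -1/2.
Order-3 pole: residue = g''(a)/2; g''(-4/3) = 0, so the residue is 0.
List the singular points by increasing real part (a conjugate pair: the negative imaginary part first).


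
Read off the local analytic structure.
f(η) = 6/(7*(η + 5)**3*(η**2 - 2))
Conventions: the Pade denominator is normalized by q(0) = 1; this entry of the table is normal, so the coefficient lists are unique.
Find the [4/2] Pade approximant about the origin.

Taylor coefficients needed (expand at 0): a_0 = -3/875, a_1 = 9/4375, a_2 = -111/43750, a_3 = 57/43750, a_4 = -591/437500, a_5 = 7377/10937500, a_6 = -74547/109375000.
Write the denominator as Q(η) = 1 + q1*η + q2*η^2. Requiring Q*f - P = O(η^7) with deg P <= 4 kills the coefficients of η^5..η^6 in Q*f:
  η^5: a_5 + q1*a_4 + q2*a_3 = 0, i.e. 7377/10937500 + (-591/437500)*q1 + (57/43750)*q2 = 0.
  η^6: a_6 + q1*a_5 + q2*a_4 = 0, i.e. -74547/109375000 + (7377/10937500)*q1 + (-591/437500)*q2 = 0.
Solving this linear system: q1 = 12292/503015, q2 = -12382903/25150750.
The numerator is Q*f truncated at degree 4: P0 = a_0 = -3/875; P1 = a_1 + q1*a_0 = 868551/440138125; P2 = a_2 + q1*a_1 + q2*a_0 = -8789838/11003453125; P3 = a_3 + q1*a_2 + q2*a_1 = 12545544/55017265625; P4 = a_4 + q1*a_3 + q2*a_2 = -19218723/275086328125.

The Pade approximant has numerator coefficients [-3/875, 868551/440138125, -8789838/11003453125, 12545544/55017265625, -19218723/275086328125]; denominator coefficients [1, 12292/503015, -12382903/25150750].


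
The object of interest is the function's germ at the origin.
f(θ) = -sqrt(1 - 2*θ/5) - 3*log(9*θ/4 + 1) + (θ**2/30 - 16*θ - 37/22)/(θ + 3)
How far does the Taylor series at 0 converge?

Denominator factor (θ + 3): pole of order 1 at -3, modulus 3.
Branch term (-1)*sqrt(1 - θ/(5/2)): its argument vanishes at θ = 5/2, a square-root branch point, modulus 5/2.
Branch term (-3)*log(1 - θ/(-4/9)): its argument vanishes at θ = -4/9, a logarithmic branch point, modulus 4/9.
The radius of convergence is the smallest modulus among the singular points: 4/9.

The radius of convergence is 4/9.


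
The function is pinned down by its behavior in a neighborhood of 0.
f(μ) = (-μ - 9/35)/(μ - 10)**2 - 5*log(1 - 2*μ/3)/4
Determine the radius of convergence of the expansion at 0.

Denominator factor (μ - 10)^2: pole of order 2 at 10, modulus 10.
Branch term (-5/4)*log(1 - μ/(3/2)): its argument vanishes at μ = 3/2, a logarithmic branch point, modulus 3/2.
The radius of convergence is the smallest modulus among the singular points: 3/2.

The radius of convergence is 3/2.


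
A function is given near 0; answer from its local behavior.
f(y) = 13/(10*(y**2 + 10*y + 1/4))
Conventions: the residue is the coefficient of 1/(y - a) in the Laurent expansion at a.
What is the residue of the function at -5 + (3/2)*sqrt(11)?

The factor y**2 + 10*y + 1/4 splits as (y - a)(y - a') with a = -5 + (3/2)*sqrt(11), a' = -5 - (3/2)*sqrt(11). At the order-1 pole a set g(y) = (y - a)*f(y) = [13/10] / (y - a').
Simple pole: residue = g(a) at a = -5 + (3/2)*sqrt(11), which is (13/330)*sqrt(11).

The residue is (13/330)*sqrt(11).


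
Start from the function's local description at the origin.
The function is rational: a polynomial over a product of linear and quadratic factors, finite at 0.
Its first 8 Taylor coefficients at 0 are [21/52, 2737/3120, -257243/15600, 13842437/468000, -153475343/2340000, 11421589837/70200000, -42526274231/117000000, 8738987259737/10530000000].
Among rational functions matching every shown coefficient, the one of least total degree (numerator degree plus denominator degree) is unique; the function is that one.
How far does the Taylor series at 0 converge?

No rational of total degree below 6 reproduces all 8 coefficients; solving the [2/4] Pade equations on them gives f(h) = (-13*h**2 + 11*h/8 + 9/26)/((h**2 - h + 1)*(h**2 + 12*h/5 + 6/7)), whose expansion matches every shown term.
Denominator factor (h**2 - h + 1): discriminant -3, complex-conjugate roots (1/2) + ((1/2)*sqrt(3))*i and (1/2) - ((1/2)*sqrt(3))*i; poles of order 1, moduli 1 and 1.
Denominator factor (h**2 + 12*h/5 + 6/7): discriminant 408/175, real irrational roots -6/5 + (1/35)*sqrt(714) and -6/5 - (1/35)*sqrt(714); poles of order 1, moduli 6/5 - (1/35)*sqrt(714) and 6/5 + (1/35)*sqrt(714).
The radius of convergence is the smallest modulus among the singular points: 6/5 - (1/35)*sqrt(714).

The radius of convergence is 6/5 - (1/35)*sqrt(714).


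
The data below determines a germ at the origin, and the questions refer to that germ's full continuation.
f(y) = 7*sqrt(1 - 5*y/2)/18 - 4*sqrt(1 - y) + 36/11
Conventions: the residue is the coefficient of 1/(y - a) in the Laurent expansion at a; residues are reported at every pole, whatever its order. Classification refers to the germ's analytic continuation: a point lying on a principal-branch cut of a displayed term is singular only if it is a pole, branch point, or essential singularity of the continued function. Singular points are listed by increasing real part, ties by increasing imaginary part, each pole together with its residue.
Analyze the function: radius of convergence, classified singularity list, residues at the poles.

Branch term (-4)*sqrt(1 - y/(1)): its argument vanishes at y = 1, a square-root branch point, modulus 1.
Branch term (7/18)*sqrt(1 - y/(2/5)): its argument vanishes at y = 2/5, a square-root branch point, modulus 2/5.
The radius of convergence is the smallest modulus among the singular points: 2/5.
List the singular points by increasing real part (a conjugate pair: the negative imaginary part first).

Radius of convergence at 0: 2/5.
At 2/5: an algebraic (square-root) branch point.
At 1: an algebraic (square-root) branch point.


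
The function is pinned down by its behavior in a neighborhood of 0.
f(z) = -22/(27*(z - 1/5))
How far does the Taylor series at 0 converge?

The radius of convergence is 1/5.

Denominator factor (z - 1/5): pole of order 1 at 1/5, modulus 1/5.
The radius of convergence is the smallest modulus among the singular points: 1/5.


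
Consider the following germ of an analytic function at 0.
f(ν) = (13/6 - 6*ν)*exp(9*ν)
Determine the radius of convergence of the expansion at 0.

The radius of convergence is infinite.

The factor exp(9*ν) is entire and contributes no finite singular point.
The polynomial part has no poles.
No finite singular points: the Taylor series at 0 converges everywhere.


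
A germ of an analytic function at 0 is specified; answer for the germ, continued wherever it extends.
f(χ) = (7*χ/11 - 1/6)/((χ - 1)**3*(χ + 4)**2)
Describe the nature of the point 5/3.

The point is a regular point.

Denominator factors: χ - 1 = 2/3 at χ = 5/3; χ + 4 = 17/3 at χ = 5/3 — none vanishes.
So the germ continues analytically to 5/3.


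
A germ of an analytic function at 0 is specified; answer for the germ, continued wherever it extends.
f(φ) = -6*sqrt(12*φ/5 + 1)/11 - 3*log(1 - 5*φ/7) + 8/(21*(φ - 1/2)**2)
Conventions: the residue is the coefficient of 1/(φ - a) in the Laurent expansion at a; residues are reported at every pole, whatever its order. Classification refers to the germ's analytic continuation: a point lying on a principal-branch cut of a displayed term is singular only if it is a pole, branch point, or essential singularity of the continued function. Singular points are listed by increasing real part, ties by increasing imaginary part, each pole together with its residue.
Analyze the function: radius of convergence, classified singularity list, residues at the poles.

Denominator factor (φ - 1/2)^2: pole of order 2 at 1/2, modulus 1/2.
Branch term (-3)*log(1 - φ/(7/5)): its argument vanishes at φ = 7/5, a logarithmic branch point, modulus 7/5.
Branch term (-6/11)*sqrt(1 - φ/(-5/12)): its argument vanishes at φ = -5/12, a square-root branch point, modulus 5/12.
The radius of convergence is the smallest modulus among the singular points: 5/12.
The branch terms are analytic at 1/2 and contribute nothing to the residue; only the rational part matters.
At the order-2 pole 1/2 set g(φ) = (φ - (1/2))^2*(rational part) = 8/21.
Order-2 pole: residue = g'(a); g'(1/2) = 0, so the residue is 0.
List the singular points by increasing real part (a conjugate pair: the negative imaginary part first).

Radius of convergence at 0: 5/12.
At -5/12: an algebraic (square-root) branch point.
At 1/2: a pole of order 2; residue 0.
At 7/5: a logarithmic branch point.


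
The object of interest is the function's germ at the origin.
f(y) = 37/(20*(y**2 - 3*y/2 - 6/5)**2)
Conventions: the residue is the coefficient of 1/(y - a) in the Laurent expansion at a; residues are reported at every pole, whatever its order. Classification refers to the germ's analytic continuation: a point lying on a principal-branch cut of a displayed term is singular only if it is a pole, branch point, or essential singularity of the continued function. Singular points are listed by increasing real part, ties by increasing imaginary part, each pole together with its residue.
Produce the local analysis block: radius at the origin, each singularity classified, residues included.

Radius of convergence at 0: -3/4 + (1/20)*sqrt(705).
At 3/4 - (1/20)*sqrt(705): a pole of order 2; residue (148/19881)*sqrt(705).
At 3/4 + (1/20)*sqrt(705): a pole of order 2; residue -(148/19881)*sqrt(705).

Denominator factor (y**2 - 3*y/2 - 6/5)^2: discriminant 141/20, real irrational roots 3/4 + (1/20)*sqrt(705) and 3/4 - (1/20)*sqrt(705); poles of order 2, moduli 3/4 + (1/20)*sqrt(705) and -3/4 + (1/20)*sqrt(705).
The radius of convergence is the smallest modulus among the singular points: -3/4 + (1/20)*sqrt(705).
The factor y**2 - 3*y/2 - 6/5 splits as (y - a)(y - a') with a = 3/4 - (1/20)*sqrt(705), a' = 3/4 + (1/20)*sqrt(705). At the order-2 pole a set g(y) = (y - a)^2*f(y) = [37/20] / (y - a')^2.
Order-2 pole: residue = g'(a); g'(3/4 - (1/20)*sqrt(705)) = (148/19881)*sqrt(705), so the residue is (148/19881)*sqrt(705).
The factor y**2 - 3*y/2 - 6/5 splits as (y - a)(y - a') with a = 3/4 + (1/20)*sqrt(705), a' = 3/4 - (1/20)*sqrt(705). At the order-2 pole a set g(y) = (y - a)^2*f(y) = [37/20] / (y - a')^2.
Order-2 pole: residue = g'(a); g'(3/4 + (1/20)*sqrt(705)) = -(148/19881)*sqrt(705), so the residue is -(148/19881)*sqrt(705).
List the singular points by increasing real part (a conjugate pair: the negative imaginary part first).


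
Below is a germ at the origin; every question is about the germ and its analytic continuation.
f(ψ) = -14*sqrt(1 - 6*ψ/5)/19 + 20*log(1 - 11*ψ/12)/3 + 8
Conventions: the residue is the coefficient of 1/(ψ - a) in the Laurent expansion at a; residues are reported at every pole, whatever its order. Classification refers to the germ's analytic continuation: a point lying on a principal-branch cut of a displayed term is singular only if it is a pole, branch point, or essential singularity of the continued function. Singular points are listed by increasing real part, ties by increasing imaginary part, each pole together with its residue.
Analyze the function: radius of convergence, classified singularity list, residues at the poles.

Radius of convergence at 0: 5/6.
At 5/6: an algebraic (square-root) branch point.
At 12/11: a logarithmic branch point.

Branch term (-14/19)*sqrt(1 - ψ/(5/6)): its argument vanishes at ψ = 5/6, a square-root branch point, modulus 5/6.
Branch term (20/3)*log(1 - ψ/(12/11)): its argument vanishes at ψ = 12/11, a logarithmic branch point, modulus 12/11.
The radius of convergence is the smallest modulus among the singular points: 5/6.
List the singular points by increasing real part (a conjugate pair: the negative imaginary part first).


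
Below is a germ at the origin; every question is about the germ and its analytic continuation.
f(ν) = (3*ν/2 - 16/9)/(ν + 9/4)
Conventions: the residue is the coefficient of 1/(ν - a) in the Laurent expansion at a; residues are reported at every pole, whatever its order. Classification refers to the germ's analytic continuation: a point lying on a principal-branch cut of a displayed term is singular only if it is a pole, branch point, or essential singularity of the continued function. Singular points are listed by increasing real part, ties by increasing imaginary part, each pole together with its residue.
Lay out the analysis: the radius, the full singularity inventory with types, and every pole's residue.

Denominator factor (ν + 9/4): pole of order 1 at -9/4, modulus 9/4.
The radius of convergence is the smallest modulus among the singular points: 9/4.
At the order-1 pole -9/4 set g(ν) = (ν - (-9/4))*f(ν) = 3*ν/2 - 16/9.
Simple pole: residue = g(a) at a = -9/4, which is -371/72.

Radius of convergence at 0: 9/4.
At -9/4: a pole of order 1; residue -371/72.


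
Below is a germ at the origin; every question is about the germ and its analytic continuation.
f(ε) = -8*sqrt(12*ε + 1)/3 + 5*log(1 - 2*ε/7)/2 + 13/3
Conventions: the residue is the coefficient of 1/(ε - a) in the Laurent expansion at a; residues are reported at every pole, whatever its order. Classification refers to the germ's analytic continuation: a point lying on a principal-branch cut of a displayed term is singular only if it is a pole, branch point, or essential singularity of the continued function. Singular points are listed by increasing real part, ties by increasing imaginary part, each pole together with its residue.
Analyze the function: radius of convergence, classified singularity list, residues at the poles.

Radius of convergence at 0: 1/12.
At -1/12: an algebraic (square-root) branch point.
At 7/2: a logarithmic branch point.

Branch term (-8/3)*sqrt(1 - ε/(-1/12)): its argument vanishes at ε = -1/12, a square-root branch point, modulus 1/12.
Branch term (5/2)*log(1 - ε/(7/2)): its argument vanishes at ε = 7/2, a logarithmic branch point, modulus 7/2.
The radius of convergence is the smallest modulus among the singular points: 1/12.
List the singular points by increasing real part (a conjugate pair: the negative imaginary part first).


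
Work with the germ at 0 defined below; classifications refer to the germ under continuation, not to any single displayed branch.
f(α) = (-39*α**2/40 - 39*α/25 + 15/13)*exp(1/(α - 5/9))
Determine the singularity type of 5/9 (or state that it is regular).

The exponent 1/(α - (5/9)) has a pole at 5/9, so exp(1/(α - (5/9))) takes every nonzero value near it: an essential singularity (not a pole of any order).

The point is an essential singularity.


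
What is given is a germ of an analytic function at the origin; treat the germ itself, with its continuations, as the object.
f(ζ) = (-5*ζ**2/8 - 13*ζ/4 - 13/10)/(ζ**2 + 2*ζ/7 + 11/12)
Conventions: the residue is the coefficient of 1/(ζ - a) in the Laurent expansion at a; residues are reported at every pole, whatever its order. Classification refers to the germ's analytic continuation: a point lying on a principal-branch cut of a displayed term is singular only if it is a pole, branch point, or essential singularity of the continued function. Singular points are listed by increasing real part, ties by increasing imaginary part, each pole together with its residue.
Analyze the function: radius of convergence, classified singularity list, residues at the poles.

Radius of convergence at 0: (1/6)*sqrt(33).
At (-1/7) - ((1/42)*sqrt(1581))*i: a pole of order 1; residue (-43/28) - ((6781/1770720)*sqrt(1581))*i.
At (-1/7) + ((1/42)*sqrt(1581))*i: a pole of order 1; residue (-43/28) + ((6781/1770720)*sqrt(1581))*i.

Denominator factor (ζ**2 + 2*ζ/7 + 11/12): discriminant -527/147, complex-conjugate roots (-1/7) + ((1/42)*sqrt(1581))*i and (-1/7) - ((1/42)*sqrt(1581))*i; poles of order 1, moduli (1/6)*sqrt(33) and (1/6)*sqrt(33).
The radius of convergence is the smallest modulus among the singular points: (1/6)*sqrt(33).
The factor ζ**2 + 2*ζ/7 + 11/12 splits as (ζ - a)(ζ - a') with a = (-1/7) - ((1/42)*sqrt(1581))*i, a' = (-1/7) + ((1/42)*sqrt(1581))*i. At the order-1 pole a set g(ζ) = (ζ - a)*f(ζ) = [-5*ζ**2/8 - 13*ζ/4 - 13/10] / (ζ - a').
Simple pole: residue = g(a) at a = (-1/7) - ((1/42)*sqrt(1581))*i, which is (-43/28) - ((6781/1770720)*sqrt(1581))*i.
The factor ζ**2 + 2*ζ/7 + 11/12 splits as (ζ - a)(ζ - a') with a = (-1/7) + ((1/42)*sqrt(1581))*i, a' = (-1/7) - ((1/42)*sqrt(1581))*i. At the order-1 pole a set g(ζ) = (ζ - a)*f(ζ) = [-5*ζ**2/8 - 13*ζ/4 - 13/10] / (ζ - a').
Simple pole: residue = g(a) at a = (-1/7) + ((1/42)*sqrt(1581))*i, which is (-43/28) + ((6781/1770720)*sqrt(1581))*i.
List the singular points by increasing real part (a conjugate pair: the negative imaginary part first).


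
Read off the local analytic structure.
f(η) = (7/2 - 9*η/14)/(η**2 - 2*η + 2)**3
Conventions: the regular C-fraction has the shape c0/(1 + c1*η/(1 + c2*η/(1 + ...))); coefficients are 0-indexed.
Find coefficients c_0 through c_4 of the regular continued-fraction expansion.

The regular C-fraction coefficients are [7/16, -138/49, 6375/4508, -1044239/1759500, 178063562/407572875].

Taylor coefficients (expand at 0): a_0 = 7/16, a_1 = 69/56, a_2 = 387/224, a_3 = 311/224, a_4 = 75/224.
c0 = a_0 = 7/16. Peel one level at a time: if S = 1 + c*η/S' with S'(0) = 1, then c is the η-coefficient of S and S' = c*η/(S - 1).
S_1 = c0/f = 1 + (-138/49)*η + (19125/4802)*η^2 + ...; c1 = -138/49.
S_2 = c1*η/(S_1 - 1) = 1 + (6375/4508)*η + (21311/25392)*η^2 + ...; c2 = 6375/4508.
S_3 = c2*η/(S_2 - 1) = 1 + (-1044239/1759500)*η + (189676403/731531250)*η^2 + ...; c3 = -1044239/1759500.
S_4 = c3*η/(S_3 - 1) = 1 + (178063562/407572875)*η + ...; c4 = 178063562/407572875.


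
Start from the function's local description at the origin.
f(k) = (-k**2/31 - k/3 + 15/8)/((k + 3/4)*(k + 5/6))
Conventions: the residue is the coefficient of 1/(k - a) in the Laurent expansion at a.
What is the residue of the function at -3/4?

At the order-1 pole -3/4 set g(k) = (k - (-3/4))*f(k) = (-k**2/31 - k/3 + 15/8)/(k + 5/6).
Simple pole: residue = g(a) at a = -3/4, which is 3135/124.

The residue is 3135/124.


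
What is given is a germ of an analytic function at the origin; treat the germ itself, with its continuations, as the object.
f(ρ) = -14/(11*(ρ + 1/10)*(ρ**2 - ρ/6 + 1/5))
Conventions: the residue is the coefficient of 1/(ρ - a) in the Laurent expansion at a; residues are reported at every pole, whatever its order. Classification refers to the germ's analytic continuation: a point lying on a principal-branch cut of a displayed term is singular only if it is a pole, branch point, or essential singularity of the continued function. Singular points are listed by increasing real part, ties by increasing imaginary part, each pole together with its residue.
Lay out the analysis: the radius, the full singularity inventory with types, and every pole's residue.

Radius of convergence at 0: 1/10.
At -1/10: a pole of order 1; residue -1050/187.
At (1/12) - ((1/60)*sqrt(695))*i: a pole of order 1; residue (525/187) - ((105/2363)*sqrt(695))*i.
At (1/12) + ((1/60)*sqrt(695))*i: a pole of order 1; residue (525/187) + ((105/2363)*sqrt(695))*i.


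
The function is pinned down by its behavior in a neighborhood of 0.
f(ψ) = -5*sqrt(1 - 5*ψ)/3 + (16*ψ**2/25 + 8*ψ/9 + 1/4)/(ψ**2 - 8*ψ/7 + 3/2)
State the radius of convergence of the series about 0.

The radius of convergence is 1/5.

Denominator factor (ψ**2 - 8*ψ/7 + 3/2): discriminant -230/49, complex-conjugate roots (4/7) + ((1/14)*sqrt(230))*i and (4/7) - ((1/14)*sqrt(230))*i; poles of order 1, moduli (1/2)*sqrt(6) and (1/2)*sqrt(6).
Branch term (-5/3)*sqrt(1 - ψ/(1/5)): its argument vanishes at ψ = 1/5, a square-root branch point, modulus 1/5.
The radius of convergence is the smallest modulus among the singular points: 1/5.


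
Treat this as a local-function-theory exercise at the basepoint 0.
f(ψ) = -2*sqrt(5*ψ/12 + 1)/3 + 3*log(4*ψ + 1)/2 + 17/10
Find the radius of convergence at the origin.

The radius of convergence is 1/4.

Branch term (-2/3)*sqrt(1 - ψ/(-12/5)): its argument vanishes at ψ = -12/5, a square-root branch point, modulus 12/5.
Branch term (3/2)*log(1 - ψ/(-1/4)): its argument vanishes at ψ = -1/4, a logarithmic branch point, modulus 1/4.
The radius of convergence is the smallest modulus among the singular points: 1/4.


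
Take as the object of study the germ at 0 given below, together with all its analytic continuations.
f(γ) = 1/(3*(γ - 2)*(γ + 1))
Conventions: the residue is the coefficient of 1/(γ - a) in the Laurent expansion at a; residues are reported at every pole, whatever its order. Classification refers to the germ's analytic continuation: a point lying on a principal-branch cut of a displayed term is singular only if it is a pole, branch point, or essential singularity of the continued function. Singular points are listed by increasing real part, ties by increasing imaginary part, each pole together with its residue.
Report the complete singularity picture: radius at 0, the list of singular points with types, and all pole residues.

Denominator factor (γ + 1): pole of order 1 at -1, modulus 1.
Denominator factor (γ - 2): pole of order 1 at 2, modulus 2.
The radius of convergence is the smallest modulus among the singular points: 1.
At the order-1 pole -1 set g(γ) = (γ - (-1))*f(γ) = 1/(3*(γ - 2)).
Simple pole: residue = g(a) at a = -1, which is -1/9.
At the order-1 pole 2 set g(γ) = (γ - (2))*f(γ) = 1/(3*(γ + 1)).
Simple pole: residue = g(a) at a = 2, which is 1/9.
List the singular points by increasing real part (a conjugate pair: the negative imaginary part first).

Radius of convergence at 0: 1.
At -1: a pole of order 1; residue -1/9.
At 2: a pole of order 1; residue 1/9.


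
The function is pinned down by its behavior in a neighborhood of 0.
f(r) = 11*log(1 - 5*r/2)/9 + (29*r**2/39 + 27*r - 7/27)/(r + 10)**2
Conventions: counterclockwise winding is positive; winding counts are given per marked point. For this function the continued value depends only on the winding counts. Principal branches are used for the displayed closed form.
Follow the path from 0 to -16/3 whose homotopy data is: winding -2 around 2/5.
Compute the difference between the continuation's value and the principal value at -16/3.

The rational part is single-valued and drops out of the difference; each branch term changes only by its own monodromy.
(11/9)*log(1 - r/(2/5)): each positive loop around 2/5 adds 2*pi*i to the log, so winding -2 contributes (11/9)*(-2)*2*pi*i = -(44/9)*pi*i.
Summing the contributions at r = -16/3 gives -(44/9)*pi*i.

Continued minus principal equals -(44/9)*pi*i.


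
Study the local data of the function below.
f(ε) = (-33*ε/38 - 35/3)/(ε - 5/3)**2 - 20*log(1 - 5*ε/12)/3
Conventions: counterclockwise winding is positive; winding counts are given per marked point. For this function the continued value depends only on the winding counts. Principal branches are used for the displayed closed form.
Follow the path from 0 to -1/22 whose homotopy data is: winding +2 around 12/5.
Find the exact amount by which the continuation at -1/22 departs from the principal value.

The rational part is single-valued and drops out of the difference; each branch term changes only by its own monodromy.
(-20/3)*log(1 - ε/(12/5)): each positive loop around 12/5 adds 2*pi*i to the log, so winding +2 contributes (-20/3)*(2)*2*pi*i = -(80/3)*pi*i.
Summing the contributions at ε = -1/22 gives -(80/3)*pi*i.

Continued minus principal equals -(80/3)*pi*i.


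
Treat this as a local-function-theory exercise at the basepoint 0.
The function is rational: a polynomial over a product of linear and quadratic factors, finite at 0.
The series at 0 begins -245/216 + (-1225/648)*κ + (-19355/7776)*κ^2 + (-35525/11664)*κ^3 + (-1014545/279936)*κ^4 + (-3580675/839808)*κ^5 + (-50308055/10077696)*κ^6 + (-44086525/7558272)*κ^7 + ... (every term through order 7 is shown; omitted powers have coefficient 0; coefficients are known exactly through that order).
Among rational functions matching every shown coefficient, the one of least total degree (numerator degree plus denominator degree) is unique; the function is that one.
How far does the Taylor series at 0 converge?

No rational of total degree below 2 reproduces all 8 coefficients; solving the [0/2] Pade equations on them gives f(κ) = -35/(18*(κ - 2)*(κ - 6/7)), whose expansion matches every shown term.
Denominator factor (κ - 6/7): pole of order 1 at 6/7, modulus 6/7.
Denominator factor (κ - 2): pole of order 1 at 2, modulus 2.
The radius of convergence is the smallest modulus among the singular points: 6/7.

The radius of convergence is 6/7.


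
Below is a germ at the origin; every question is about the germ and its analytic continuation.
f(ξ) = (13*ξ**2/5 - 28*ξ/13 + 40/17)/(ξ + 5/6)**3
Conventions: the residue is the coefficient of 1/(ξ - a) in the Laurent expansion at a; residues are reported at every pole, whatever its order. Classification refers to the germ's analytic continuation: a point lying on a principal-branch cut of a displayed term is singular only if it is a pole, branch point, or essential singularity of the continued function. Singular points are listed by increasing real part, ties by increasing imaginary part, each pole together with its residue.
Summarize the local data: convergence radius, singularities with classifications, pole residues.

Denominator factor (ξ + 5/6)^3: pole of order 3 at -5/6, modulus 5/6.
The radius of convergence is the smallest modulus among the singular points: 5/6.
At the order-3 pole -5/6 set g(ξ) = (ξ - (-5/6))^3*f(ξ) = 13*ξ**2/5 - 28*ξ/13 + 40/17.
Order-3 pole: residue = g''(a)/2; g''(-5/6) = 26/5, so the residue is 13/5.

Radius of convergence at 0: 5/6.
At -5/6: a pole of order 3; residue 13/5.


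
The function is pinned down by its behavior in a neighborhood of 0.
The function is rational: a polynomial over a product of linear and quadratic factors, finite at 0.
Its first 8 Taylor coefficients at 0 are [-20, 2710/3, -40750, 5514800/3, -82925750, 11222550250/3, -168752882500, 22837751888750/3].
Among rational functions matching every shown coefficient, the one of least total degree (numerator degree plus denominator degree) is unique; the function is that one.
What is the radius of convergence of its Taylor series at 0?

The radius of convergence is -9/2 + (1/10)*sqrt(2045).

No rational of total degree below 3 reproduces all 8 coefficients; solving the [1/2] Pade equations on them gives f(φ) = (4 - 2*φ/3)/(φ**2 - 9*φ - 1/5), whose expansion matches every shown term.
Denominator factor (φ**2 - 9*φ - 1/5): discriminant 409/5, real irrational roots 9/2 + (1/10)*sqrt(2045) and 9/2 - (1/10)*sqrt(2045); poles of order 1, moduli 9/2 + (1/10)*sqrt(2045) and -9/2 + (1/10)*sqrt(2045).
The radius of convergence is the smallest modulus among the singular points: -9/2 + (1/10)*sqrt(2045).


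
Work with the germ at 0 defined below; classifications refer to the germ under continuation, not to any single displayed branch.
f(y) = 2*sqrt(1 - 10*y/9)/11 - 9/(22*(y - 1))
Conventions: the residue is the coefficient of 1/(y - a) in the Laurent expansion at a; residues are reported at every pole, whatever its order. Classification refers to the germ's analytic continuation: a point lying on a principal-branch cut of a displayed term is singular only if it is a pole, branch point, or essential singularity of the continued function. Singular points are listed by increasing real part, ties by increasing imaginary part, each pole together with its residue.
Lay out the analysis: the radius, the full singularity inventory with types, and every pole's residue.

Denominator factor (y - 1): pole of order 1 at 1, modulus 1.
Branch term (2/11)*sqrt(1 - y/(9/10)): its argument vanishes at y = 9/10, a square-root branch point, modulus 9/10.
The radius of convergence is the smallest modulus among the singular points: 9/10.
The branch term is analytic at 1 and contributes nothing to the residue; only the rational part matters.
At the order-1 pole 1 set g(y) = (y - (1))*(rational part) = -9/22.
Simple pole: residue = g(a) at a = 1, which is -9/22.
List the singular points by increasing real part (a conjugate pair: the negative imaginary part first).

Radius of convergence at 0: 9/10.
At 9/10: an algebraic (square-root) branch point.
At 1: a pole of order 1; residue -9/22.


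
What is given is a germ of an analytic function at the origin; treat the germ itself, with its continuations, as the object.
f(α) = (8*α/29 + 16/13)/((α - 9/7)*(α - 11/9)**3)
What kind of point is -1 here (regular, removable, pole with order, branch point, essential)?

Denominator factors: α - 11/9 = -20/9 at α = -1; α - 9/7 = -16/7 at α = -1 — none vanishes.
So the germ continues analytically to -1.

The point is a regular point.


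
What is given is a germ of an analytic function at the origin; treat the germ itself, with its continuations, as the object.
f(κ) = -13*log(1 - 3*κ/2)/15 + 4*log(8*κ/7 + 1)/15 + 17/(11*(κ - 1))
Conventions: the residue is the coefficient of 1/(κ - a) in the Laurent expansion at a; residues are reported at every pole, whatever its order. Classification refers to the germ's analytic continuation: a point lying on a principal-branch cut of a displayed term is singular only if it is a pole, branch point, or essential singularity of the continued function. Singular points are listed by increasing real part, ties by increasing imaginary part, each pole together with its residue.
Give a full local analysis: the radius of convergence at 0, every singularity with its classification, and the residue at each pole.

Denominator factor (κ - 1): pole of order 1 at 1, modulus 1.
Branch term (4/15)*log(1 - κ/(-7/8)): its argument vanishes at κ = -7/8, a logarithmic branch point, modulus 7/8.
Branch term (-13/15)*log(1 - κ/(2/3)): its argument vanishes at κ = 2/3, a logarithmic branch point, modulus 2/3.
The radius of convergence is the smallest modulus among the singular points: 2/3.
The branch terms are analytic at 1 and contribute nothing to the residue; only the rational part matters.
At the order-1 pole 1 set g(κ) = (κ - (1))*(rational part) = 17/11.
Simple pole: residue = g(a) at a = 1, which is 17/11.
List the singular points by increasing real part (a conjugate pair: the negative imaginary part first).

Radius of convergence at 0: 2/3.
At -7/8: a logarithmic branch point.
At 2/3: a logarithmic branch point.
At 1: a pole of order 1; residue 17/11.


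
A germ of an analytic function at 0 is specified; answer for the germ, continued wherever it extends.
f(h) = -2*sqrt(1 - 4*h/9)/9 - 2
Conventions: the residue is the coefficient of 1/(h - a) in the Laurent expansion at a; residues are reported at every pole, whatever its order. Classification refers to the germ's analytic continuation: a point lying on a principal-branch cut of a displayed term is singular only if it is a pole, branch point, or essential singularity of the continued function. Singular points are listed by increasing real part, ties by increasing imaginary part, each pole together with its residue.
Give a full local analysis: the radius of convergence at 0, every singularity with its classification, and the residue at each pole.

Branch term (-2/9)*sqrt(1 - h/(9/4)): its argument vanishes at h = 9/4, a square-root branch point, modulus 9/4.
The radius of convergence is the smallest modulus among the singular points: 9/4.

Radius of convergence at 0: 9/4.
At 9/4: an algebraic (square-root) branch point.


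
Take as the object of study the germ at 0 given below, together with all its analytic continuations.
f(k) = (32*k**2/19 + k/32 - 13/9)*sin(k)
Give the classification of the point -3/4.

There is no denominator, hence no pole anywhere.
The factor sin(k) is entire.
So the germ continues analytically to -3/4.

The point is a regular point.


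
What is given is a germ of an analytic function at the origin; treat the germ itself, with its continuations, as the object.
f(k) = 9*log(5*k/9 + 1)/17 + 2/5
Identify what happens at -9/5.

The point is a logarithmic branch point.

The term (9/17)*log(1 - k/(-9/5)) has argument 1 - -9/5/(-9/5) = 0 at -9/5: a logarithmic (infinitely-sheeted) branch point; the remaining terms are analytic or single-valued there.


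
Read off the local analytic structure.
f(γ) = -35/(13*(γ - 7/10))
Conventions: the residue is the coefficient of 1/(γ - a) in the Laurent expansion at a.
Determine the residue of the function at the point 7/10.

The residue is -35/13.

At the order-1 pole 7/10 set g(γ) = (γ - (7/10))*f(γ) = -35/13.
Simple pole: residue = g(a) at a = 7/10, which is -35/13.


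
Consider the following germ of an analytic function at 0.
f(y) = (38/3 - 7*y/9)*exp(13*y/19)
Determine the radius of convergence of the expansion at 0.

The radius of convergence is infinite.

The factor exp(13*y/19) is entire and contributes no finite singular point.
The polynomial part has no poles.
No finite singular points: the Taylor series at 0 converges everywhere.
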